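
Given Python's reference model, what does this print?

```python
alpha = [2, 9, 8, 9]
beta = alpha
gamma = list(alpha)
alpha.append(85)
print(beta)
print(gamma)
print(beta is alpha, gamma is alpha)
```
[2, 9, 8, 9, 85]
[2, 9, 8, 9]
True False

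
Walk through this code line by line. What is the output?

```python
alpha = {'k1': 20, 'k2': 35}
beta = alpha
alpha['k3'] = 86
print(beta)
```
{'k1': 20, 'k2': 35, 'k3': 86}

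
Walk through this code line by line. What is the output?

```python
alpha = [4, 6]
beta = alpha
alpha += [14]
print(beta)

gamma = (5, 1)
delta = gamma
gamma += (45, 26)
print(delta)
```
[4, 6, 14]
(5, 1)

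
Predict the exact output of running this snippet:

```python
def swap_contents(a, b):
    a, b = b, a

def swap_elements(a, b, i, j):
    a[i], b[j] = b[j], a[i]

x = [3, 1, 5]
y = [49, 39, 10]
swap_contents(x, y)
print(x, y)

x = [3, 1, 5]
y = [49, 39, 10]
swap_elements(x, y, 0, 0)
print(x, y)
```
[3, 1, 5] [49, 39, 10]
[49, 1, 5] [3, 39, 10]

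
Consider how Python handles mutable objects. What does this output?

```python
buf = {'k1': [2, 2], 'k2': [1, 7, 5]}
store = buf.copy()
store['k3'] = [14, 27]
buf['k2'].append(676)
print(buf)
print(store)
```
{'k1': [2, 2], 'k2': [1, 7, 5, 676]}
{'k1': [2, 2], 'k2': [1, 7, 5, 676], 'k3': [14, 27]}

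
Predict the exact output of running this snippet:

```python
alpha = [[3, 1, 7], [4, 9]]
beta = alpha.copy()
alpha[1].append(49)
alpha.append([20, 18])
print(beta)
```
[[3, 1, 7], [4, 9, 49]]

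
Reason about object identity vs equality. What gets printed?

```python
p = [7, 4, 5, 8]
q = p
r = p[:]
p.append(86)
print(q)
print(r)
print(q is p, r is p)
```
[7, 4, 5, 8, 86]
[7, 4, 5, 8]
True False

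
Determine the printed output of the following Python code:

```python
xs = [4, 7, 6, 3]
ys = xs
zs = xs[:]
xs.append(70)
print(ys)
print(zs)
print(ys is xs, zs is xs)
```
[4, 7, 6, 3, 70]
[4, 7, 6, 3]
True False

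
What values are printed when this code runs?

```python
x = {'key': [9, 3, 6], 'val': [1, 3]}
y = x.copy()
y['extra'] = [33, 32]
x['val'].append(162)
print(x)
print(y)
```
{'key': [9, 3, 6], 'val': [1, 3, 162]}
{'key': [9, 3, 6], 'val': [1, 3, 162], 'extra': [33, 32]}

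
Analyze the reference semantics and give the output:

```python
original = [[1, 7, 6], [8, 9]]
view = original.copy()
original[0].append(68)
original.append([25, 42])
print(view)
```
[[1, 7, 6, 68], [8, 9]]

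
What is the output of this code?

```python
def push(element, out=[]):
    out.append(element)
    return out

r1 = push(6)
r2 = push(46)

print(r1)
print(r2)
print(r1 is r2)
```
[6, 46]
[6, 46]
True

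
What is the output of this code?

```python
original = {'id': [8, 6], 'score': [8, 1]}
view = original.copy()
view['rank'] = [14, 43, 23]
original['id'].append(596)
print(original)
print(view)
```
{'id': [8, 6, 596], 'score': [8, 1]}
{'id': [8, 6, 596], 'score': [8, 1], 'rank': [14, 43, 23]}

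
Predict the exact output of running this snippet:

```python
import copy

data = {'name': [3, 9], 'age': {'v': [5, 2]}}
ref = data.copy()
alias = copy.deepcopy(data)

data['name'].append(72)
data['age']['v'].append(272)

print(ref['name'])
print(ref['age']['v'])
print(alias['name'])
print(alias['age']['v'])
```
[3, 9, 72]
[5, 2, 272]
[3, 9]
[5, 2]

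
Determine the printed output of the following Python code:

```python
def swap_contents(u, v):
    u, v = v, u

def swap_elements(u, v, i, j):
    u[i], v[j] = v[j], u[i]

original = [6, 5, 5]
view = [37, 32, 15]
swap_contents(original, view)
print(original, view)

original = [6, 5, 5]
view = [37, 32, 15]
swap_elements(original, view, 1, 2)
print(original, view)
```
[6, 5, 5] [37, 32, 15]
[6, 15, 5] [37, 32, 5]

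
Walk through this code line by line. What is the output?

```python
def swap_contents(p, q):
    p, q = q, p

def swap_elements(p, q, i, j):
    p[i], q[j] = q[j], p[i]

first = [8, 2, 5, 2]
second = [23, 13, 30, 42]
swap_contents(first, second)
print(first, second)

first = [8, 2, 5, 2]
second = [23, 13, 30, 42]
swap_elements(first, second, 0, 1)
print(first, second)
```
[8, 2, 5, 2] [23, 13, 30, 42]
[13, 2, 5, 2] [23, 8, 30, 42]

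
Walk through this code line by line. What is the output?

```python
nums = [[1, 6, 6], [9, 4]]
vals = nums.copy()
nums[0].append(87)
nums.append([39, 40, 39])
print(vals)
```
[[1, 6, 6, 87], [9, 4]]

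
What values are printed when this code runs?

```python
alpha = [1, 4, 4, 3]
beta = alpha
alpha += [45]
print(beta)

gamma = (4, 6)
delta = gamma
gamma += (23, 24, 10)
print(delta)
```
[1, 4, 4, 3, 45]
(4, 6)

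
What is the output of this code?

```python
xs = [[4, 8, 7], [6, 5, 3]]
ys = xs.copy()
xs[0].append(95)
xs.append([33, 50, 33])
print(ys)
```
[[4, 8, 7, 95], [6, 5, 3]]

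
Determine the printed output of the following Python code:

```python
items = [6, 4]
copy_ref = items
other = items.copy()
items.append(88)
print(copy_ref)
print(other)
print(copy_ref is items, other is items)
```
[6, 4, 88]
[6, 4]
True False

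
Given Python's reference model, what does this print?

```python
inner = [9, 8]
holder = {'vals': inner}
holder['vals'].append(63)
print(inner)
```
[9, 8, 63]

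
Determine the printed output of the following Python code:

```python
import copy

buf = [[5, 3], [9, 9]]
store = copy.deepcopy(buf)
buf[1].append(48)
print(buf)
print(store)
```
[[5, 3], [9, 9, 48]]
[[5, 3], [9, 9]]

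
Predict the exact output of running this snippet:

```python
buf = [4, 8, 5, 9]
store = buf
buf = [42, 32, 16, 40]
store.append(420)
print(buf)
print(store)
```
[42, 32, 16, 40]
[4, 8, 5, 9, 420]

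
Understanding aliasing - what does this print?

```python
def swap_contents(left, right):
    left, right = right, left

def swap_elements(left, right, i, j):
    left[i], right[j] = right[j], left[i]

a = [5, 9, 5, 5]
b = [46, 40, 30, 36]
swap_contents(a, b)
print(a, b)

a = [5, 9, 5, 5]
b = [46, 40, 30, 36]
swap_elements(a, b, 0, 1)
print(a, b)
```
[5, 9, 5, 5] [46, 40, 30, 36]
[40, 9, 5, 5] [46, 5, 30, 36]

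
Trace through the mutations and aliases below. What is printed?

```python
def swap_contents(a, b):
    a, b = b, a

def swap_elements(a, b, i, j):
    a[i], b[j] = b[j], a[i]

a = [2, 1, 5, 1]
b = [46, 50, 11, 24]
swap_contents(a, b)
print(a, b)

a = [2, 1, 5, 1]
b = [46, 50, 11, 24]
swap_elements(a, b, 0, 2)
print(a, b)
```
[2, 1, 5, 1] [46, 50, 11, 24]
[11, 1, 5, 1] [46, 50, 2, 24]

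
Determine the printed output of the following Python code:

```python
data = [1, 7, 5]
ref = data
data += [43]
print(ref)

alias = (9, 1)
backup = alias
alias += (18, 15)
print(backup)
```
[1, 7, 5, 43]
(9, 1)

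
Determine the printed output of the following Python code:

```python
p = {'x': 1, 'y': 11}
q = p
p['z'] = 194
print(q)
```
{'x': 1, 'y': 11, 'z': 194}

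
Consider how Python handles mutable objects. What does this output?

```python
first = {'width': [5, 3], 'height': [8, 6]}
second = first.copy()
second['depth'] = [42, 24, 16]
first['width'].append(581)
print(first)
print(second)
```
{'width': [5, 3, 581], 'height': [8, 6]}
{'width': [5, 3, 581], 'height': [8, 6], 'depth': [42, 24, 16]}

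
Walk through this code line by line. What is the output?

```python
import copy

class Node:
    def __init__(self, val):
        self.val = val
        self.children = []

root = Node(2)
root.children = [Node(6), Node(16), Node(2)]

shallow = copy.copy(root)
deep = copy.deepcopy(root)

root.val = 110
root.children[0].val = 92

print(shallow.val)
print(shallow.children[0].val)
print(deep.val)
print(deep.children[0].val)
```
2
92
2
6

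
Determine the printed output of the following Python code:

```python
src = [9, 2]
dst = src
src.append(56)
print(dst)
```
[9, 2, 56]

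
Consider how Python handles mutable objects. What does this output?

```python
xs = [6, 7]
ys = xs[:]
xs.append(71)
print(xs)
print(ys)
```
[6, 7, 71]
[6, 7]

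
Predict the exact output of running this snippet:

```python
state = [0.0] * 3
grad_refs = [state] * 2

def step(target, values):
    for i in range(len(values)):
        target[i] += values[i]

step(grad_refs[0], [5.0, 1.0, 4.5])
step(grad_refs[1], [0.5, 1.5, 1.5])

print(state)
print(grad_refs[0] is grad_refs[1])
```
[5.5, 2.5, 6.0]
True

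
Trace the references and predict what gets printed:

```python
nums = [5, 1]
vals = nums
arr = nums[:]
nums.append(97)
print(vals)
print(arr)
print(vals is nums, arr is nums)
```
[5, 1, 97]
[5, 1]
True False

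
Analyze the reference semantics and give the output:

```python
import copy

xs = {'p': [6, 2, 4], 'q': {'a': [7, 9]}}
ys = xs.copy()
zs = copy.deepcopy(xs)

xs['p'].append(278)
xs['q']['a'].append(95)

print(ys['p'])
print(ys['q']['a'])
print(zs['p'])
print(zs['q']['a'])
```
[6, 2, 4, 278]
[7, 9, 95]
[6, 2, 4]
[7, 9]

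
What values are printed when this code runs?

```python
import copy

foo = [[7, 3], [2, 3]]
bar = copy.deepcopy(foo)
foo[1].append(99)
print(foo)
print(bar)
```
[[7, 3], [2, 3, 99]]
[[7, 3], [2, 3]]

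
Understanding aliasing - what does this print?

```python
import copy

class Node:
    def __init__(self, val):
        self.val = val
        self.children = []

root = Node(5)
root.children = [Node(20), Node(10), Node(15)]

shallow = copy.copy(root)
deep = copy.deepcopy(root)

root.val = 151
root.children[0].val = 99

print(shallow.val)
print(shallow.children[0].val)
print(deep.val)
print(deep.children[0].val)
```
5
99
5
20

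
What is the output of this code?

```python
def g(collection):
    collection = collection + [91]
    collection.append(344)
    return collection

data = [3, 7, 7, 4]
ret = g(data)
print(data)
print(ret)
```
[3, 7, 7, 4]
[3, 7, 7, 4, 91, 344]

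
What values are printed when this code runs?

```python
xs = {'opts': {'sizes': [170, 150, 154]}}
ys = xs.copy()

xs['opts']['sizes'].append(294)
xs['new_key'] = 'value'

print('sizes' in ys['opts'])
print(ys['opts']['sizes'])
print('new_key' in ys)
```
True
[170, 150, 154, 294]
False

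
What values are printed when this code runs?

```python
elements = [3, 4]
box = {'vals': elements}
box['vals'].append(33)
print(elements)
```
[3, 4, 33]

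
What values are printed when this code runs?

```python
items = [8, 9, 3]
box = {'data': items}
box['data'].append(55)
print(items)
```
[8, 9, 3, 55]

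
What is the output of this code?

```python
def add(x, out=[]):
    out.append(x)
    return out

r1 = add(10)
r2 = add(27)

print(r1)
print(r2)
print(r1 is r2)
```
[10, 27]
[10, 27]
True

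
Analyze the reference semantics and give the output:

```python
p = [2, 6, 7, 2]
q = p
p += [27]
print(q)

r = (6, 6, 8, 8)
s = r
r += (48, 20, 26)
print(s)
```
[2, 6, 7, 2, 27]
(6, 6, 8, 8)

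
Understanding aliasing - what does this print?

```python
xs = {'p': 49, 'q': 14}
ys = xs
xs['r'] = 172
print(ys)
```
{'p': 49, 'q': 14, 'r': 172}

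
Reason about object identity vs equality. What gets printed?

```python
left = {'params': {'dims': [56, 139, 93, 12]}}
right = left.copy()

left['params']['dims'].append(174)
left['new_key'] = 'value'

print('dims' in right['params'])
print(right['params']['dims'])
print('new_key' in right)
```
True
[56, 139, 93, 12, 174]
False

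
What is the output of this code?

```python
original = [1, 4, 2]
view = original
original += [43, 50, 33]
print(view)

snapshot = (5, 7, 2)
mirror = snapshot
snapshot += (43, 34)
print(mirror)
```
[1, 4, 2, 43, 50, 33]
(5, 7, 2)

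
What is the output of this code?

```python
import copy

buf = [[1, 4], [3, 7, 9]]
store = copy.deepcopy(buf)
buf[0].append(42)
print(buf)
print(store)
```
[[1, 4, 42], [3, 7, 9]]
[[1, 4], [3, 7, 9]]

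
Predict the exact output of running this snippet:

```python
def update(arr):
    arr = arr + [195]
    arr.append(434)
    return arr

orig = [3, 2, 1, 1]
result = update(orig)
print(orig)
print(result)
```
[3, 2, 1, 1]
[3, 2, 1, 1, 195, 434]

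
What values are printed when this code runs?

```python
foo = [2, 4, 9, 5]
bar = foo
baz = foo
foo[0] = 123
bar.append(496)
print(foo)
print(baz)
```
[123, 4, 9, 5, 496]
[123, 4, 9, 5, 496]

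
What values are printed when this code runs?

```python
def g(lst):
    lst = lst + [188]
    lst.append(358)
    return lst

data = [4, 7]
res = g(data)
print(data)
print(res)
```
[4, 7]
[4, 7, 188, 358]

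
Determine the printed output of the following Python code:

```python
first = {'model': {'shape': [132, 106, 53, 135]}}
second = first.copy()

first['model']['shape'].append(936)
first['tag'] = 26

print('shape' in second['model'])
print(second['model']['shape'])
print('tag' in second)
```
True
[132, 106, 53, 135, 936]
False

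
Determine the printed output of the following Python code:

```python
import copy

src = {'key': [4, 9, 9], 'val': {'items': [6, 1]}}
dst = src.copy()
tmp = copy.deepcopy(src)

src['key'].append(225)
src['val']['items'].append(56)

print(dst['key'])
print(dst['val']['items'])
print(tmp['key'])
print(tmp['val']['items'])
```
[4, 9, 9, 225]
[6, 1, 56]
[4, 9, 9]
[6, 1]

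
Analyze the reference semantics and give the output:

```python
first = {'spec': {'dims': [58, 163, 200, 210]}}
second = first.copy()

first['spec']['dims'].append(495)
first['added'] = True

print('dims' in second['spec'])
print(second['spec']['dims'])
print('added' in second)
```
True
[58, 163, 200, 210, 495]
False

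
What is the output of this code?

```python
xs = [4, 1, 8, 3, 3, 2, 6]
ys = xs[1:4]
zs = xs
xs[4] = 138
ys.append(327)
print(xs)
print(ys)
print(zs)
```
[4, 1, 8, 3, 138, 2, 6]
[1, 8, 3, 327]
[4, 1, 8, 3, 138, 2, 6]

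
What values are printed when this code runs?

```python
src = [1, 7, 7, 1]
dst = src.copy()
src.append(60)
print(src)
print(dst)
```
[1, 7, 7, 1, 60]
[1, 7, 7, 1]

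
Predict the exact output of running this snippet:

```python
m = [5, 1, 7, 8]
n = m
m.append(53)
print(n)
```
[5, 1, 7, 8, 53]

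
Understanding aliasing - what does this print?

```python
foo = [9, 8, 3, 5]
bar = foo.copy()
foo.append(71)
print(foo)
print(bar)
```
[9, 8, 3, 5, 71]
[9, 8, 3, 5]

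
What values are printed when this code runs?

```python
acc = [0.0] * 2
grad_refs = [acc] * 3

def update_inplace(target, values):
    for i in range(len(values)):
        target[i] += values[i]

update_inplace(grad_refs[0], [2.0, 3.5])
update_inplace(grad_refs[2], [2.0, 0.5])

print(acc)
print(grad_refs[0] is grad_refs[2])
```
[4.0, 4.0]
True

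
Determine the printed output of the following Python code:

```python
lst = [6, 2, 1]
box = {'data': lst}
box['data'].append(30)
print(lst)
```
[6, 2, 1, 30]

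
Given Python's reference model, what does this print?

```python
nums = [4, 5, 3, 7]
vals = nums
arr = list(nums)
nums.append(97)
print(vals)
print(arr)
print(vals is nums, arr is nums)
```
[4, 5, 3, 7, 97]
[4, 5, 3, 7]
True False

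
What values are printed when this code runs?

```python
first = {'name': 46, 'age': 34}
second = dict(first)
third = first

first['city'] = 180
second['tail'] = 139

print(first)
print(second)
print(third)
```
{'name': 46, 'age': 34, 'city': 180}
{'name': 46, 'age': 34, 'tail': 139}
{'name': 46, 'age': 34, 'city': 180}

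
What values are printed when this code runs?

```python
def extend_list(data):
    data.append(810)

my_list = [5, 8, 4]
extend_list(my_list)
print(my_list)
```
[5, 8, 4, 810]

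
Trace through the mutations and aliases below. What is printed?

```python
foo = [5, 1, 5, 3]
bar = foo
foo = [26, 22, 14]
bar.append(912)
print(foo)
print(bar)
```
[26, 22, 14]
[5, 1, 5, 3, 912]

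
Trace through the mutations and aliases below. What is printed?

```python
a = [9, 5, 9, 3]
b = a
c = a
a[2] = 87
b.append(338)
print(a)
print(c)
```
[9, 5, 87, 3, 338]
[9, 5, 87, 3, 338]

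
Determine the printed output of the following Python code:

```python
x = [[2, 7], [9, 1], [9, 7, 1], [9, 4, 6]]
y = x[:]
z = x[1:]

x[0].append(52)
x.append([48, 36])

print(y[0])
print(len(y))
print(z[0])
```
[2, 7, 52]
4
[9, 1]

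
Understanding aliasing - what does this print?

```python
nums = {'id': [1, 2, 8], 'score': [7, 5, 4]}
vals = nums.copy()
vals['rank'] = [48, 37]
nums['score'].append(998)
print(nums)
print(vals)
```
{'id': [1, 2, 8], 'score': [7, 5, 4, 998]}
{'id': [1, 2, 8], 'score': [7, 5, 4, 998], 'rank': [48, 37]}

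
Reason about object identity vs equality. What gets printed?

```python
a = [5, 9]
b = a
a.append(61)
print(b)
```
[5, 9, 61]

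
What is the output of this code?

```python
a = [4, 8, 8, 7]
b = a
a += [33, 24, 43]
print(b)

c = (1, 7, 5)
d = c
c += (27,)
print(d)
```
[4, 8, 8, 7, 33, 24, 43]
(1, 7, 5)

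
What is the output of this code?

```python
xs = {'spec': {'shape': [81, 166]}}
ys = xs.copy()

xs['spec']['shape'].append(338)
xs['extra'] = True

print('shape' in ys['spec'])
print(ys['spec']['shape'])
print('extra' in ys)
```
True
[81, 166, 338]
False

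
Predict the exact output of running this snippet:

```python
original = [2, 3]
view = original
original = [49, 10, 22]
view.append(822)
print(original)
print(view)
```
[49, 10, 22]
[2, 3, 822]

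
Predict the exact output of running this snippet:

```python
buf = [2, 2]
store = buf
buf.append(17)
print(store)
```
[2, 2, 17]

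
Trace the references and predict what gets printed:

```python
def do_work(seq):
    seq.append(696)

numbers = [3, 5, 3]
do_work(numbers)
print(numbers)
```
[3, 5, 3, 696]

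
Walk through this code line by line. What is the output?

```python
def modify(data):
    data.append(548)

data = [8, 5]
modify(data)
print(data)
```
[8, 5, 548]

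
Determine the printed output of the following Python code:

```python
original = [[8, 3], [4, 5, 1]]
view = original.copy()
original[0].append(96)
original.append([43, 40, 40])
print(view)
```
[[8, 3, 96], [4, 5, 1]]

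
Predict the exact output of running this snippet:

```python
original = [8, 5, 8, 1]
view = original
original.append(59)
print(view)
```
[8, 5, 8, 1, 59]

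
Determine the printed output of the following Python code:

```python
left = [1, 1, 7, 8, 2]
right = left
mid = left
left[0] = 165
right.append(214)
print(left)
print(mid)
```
[165, 1, 7, 8, 2, 214]
[165, 1, 7, 8, 2, 214]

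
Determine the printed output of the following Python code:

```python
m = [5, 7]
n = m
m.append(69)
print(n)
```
[5, 7, 69]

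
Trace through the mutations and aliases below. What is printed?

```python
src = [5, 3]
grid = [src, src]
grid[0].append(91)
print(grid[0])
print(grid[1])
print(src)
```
[5, 3, 91]
[5, 3, 91]
[5, 3, 91]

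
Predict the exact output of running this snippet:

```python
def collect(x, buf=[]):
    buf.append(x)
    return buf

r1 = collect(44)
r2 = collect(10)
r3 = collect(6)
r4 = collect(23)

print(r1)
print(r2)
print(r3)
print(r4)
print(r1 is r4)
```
[44, 10, 6, 23]
[44, 10, 6, 23]
[44, 10, 6, 23]
[44, 10, 6, 23]
True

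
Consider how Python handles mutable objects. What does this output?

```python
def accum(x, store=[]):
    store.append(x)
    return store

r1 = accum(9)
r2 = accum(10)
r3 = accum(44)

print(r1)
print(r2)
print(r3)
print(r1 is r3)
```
[9, 10, 44]
[9, 10, 44]
[9, 10, 44]
True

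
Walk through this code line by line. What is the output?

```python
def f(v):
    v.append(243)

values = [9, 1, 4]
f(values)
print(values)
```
[9, 1, 4, 243]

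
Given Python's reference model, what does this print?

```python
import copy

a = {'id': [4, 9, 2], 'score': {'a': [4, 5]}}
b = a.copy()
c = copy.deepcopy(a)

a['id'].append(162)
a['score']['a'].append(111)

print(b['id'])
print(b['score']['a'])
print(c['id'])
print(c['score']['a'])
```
[4, 9, 2, 162]
[4, 5, 111]
[4, 9, 2]
[4, 5]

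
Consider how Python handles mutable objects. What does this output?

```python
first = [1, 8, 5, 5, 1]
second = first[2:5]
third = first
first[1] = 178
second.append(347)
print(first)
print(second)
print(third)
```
[1, 178, 5, 5, 1]
[5, 5, 1, 347]
[1, 178, 5, 5, 1]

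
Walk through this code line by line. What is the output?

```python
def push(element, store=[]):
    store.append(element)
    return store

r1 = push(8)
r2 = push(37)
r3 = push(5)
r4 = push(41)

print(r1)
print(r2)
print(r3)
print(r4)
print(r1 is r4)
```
[8, 37, 5, 41]
[8, 37, 5, 41]
[8, 37, 5, 41]
[8, 37, 5, 41]
True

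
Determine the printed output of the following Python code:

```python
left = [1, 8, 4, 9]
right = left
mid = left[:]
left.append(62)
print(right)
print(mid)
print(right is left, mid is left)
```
[1, 8, 4, 9, 62]
[1, 8, 4, 9]
True False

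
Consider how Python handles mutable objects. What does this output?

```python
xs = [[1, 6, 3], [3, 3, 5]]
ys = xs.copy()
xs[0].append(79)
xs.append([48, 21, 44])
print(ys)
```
[[1, 6, 3, 79], [3, 3, 5]]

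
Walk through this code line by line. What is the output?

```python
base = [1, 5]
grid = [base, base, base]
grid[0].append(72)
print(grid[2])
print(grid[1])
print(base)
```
[1, 5, 72]
[1, 5, 72]
[1, 5, 72]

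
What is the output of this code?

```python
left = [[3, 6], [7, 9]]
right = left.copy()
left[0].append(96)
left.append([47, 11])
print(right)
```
[[3, 6, 96], [7, 9]]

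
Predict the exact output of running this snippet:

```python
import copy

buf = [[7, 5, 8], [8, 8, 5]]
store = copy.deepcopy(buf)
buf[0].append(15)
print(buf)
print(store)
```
[[7, 5, 8, 15], [8, 8, 5]]
[[7, 5, 8], [8, 8, 5]]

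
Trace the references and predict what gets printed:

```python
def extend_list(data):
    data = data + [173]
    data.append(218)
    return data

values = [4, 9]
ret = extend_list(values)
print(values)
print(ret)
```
[4, 9]
[4, 9, 173, 218]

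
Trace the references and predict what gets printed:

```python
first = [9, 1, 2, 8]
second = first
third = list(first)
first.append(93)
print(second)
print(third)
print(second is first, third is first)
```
[9, 1, 2, 8, 93]
[9, 1, 2, 8]
True False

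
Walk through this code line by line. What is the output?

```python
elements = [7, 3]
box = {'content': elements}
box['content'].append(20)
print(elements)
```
[7, 3, 20]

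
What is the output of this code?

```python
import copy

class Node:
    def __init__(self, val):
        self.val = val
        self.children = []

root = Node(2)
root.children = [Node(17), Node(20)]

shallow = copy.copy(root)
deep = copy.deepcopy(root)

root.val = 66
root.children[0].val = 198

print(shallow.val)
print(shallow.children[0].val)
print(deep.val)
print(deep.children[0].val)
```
2
198
2
17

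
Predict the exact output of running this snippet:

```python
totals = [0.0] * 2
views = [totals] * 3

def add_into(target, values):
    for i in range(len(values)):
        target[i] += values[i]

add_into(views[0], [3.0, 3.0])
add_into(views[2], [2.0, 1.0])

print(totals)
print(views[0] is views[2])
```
[5.0, 4.0]
True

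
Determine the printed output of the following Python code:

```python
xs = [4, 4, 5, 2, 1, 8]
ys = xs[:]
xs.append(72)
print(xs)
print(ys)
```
[4, 4, 5, 2, 1, 8, 72]
[4, 4, 5, 2, 1, 8]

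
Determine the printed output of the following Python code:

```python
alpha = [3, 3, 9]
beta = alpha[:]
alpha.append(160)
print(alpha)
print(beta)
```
[3, 3, 9, 160]
[3, 3, 9]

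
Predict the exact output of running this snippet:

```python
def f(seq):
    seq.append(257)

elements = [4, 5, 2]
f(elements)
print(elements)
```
[4, 5, 2, 257]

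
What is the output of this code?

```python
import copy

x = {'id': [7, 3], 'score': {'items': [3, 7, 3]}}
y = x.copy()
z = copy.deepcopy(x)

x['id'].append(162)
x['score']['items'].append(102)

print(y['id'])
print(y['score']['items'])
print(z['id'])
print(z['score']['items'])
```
[7, 3, 162]
[3, 7, 3, 102]
[7, 3]
[3, 7, 3]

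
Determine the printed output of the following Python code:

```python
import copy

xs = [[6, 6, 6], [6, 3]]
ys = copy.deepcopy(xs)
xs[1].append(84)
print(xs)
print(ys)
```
[[6, 6, 6], [6, 3, 84]]
[[6, 6, 6], [6, 3]]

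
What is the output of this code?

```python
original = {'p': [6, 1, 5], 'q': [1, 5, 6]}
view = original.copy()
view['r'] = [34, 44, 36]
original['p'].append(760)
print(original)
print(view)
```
{'p': [6, 1, 5, 760], 'q': [1, 5, 6]}
{'p': [6, 1, 5, 760], 'q': [1, 5, 6], 'r': [34, 44, 36]}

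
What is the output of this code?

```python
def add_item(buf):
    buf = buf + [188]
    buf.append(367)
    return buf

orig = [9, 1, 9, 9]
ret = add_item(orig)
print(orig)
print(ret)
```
[9, 1, 9, 9]
[9, 1, 9, 9, 188, 367]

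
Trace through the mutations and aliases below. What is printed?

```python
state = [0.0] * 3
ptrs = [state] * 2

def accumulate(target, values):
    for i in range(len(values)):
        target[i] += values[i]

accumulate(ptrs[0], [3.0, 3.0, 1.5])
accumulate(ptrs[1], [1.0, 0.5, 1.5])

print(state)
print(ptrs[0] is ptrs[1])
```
[4.0, 3.5, 3.0]
True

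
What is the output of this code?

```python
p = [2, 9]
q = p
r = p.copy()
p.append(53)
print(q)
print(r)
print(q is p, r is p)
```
[2, 9, 53]
[2, 9]
True False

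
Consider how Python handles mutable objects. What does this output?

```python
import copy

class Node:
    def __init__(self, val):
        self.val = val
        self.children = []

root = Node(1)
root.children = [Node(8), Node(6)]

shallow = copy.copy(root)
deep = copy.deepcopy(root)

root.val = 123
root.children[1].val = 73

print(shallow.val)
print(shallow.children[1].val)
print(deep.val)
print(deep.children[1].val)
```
1
73
1
6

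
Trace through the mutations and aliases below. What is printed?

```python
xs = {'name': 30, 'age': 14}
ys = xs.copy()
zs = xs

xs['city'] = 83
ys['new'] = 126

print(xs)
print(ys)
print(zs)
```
{'name': 30, 'age': 14, 'city': 83}
{'name': 30, 'age': 14, 'new': 126}
{'name': 30, 'age': 14, 'city': 83}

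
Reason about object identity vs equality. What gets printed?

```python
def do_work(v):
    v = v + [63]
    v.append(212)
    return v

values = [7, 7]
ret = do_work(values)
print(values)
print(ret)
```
[7, 7]
[7, 7, 63, 212]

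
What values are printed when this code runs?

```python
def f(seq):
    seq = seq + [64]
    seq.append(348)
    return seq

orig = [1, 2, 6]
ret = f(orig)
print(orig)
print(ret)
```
[1, 2, 6]
[1, 2, 6, 64, 348]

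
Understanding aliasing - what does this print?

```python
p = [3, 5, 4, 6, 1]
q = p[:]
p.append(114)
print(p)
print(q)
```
[3, 5, 4, 6, 1, 114]
[3, 5, 4, 6, 1]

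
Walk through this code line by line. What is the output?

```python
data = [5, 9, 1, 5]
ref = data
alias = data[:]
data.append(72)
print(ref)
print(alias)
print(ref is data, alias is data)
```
[5, 9, 1, 5, 72]
[5, 9, 1, 5]
True False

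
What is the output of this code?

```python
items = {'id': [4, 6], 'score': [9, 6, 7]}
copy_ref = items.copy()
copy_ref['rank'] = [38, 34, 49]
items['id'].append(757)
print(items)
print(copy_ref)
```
{'id': [4, 6, 757], 'score': [9, 6, 7]}
{'id': [4, 6, 757], 'score': [9, 6, 7], 'rank': [38, 34, 49]}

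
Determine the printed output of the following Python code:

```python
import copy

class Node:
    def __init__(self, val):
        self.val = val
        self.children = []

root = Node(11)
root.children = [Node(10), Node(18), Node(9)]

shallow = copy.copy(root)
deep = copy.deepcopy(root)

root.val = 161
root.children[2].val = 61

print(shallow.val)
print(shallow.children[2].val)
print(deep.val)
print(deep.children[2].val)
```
11
61
11
9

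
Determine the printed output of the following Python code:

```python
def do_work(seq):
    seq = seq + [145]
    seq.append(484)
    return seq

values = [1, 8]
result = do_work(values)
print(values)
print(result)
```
[1, 8]
[1, 8, 145, 484]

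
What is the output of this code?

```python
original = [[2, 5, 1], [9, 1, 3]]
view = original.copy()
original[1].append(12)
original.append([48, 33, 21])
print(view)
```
[[2, 5, 1], [9, 1, 3, 12]]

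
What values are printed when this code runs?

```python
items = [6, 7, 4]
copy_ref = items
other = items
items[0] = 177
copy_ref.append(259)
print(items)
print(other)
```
[177, 7, 4, 259]
[177, 7, 4, 259]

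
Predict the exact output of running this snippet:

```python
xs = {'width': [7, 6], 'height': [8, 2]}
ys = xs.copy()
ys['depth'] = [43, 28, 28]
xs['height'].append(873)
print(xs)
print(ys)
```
{'width': [7, 6], 'height': [8, 2, 873]}
{'width': [7, 6], 'height': [8, 2, 873], 'depth': [43, 28, 28]}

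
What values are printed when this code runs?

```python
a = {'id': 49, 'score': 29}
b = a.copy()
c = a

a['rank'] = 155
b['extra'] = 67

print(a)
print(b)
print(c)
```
{'id': 49, 'score': 29, 'rank': 155}
{'id': 49, 'score': 29, 'extra': 67}
{'id': 49, 'score': 29, 'rank': 155}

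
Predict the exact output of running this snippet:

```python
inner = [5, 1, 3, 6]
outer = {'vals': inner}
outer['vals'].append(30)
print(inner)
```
[5, 1, 3, 6, 30]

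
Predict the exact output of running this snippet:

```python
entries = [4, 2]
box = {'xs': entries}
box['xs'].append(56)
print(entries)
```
[4, 2, 56]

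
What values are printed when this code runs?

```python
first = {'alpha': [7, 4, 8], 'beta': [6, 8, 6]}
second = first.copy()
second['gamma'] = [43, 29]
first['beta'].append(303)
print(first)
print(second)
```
{'alpha': [7, 4, 8], 'beta': [6, 8, 6, 303]}
{'alpha': [7, 4, 8], 'beta': [6, 8, 6, 303], 'gamma': [43, 29]}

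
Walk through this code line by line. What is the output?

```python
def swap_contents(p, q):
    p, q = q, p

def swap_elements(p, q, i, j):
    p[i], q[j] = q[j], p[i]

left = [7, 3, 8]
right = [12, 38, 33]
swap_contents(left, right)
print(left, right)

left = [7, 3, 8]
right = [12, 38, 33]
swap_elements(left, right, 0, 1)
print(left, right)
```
[7, 3, 8] [12, 38, 33]
[38, 3, 8] [12, 7, 33]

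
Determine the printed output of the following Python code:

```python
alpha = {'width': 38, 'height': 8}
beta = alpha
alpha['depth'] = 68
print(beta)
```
{'width': 38, 'height': 8, 'depth': 68}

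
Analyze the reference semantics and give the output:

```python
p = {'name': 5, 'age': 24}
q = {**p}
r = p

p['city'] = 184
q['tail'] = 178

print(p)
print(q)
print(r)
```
{'name': 5, 'age': 24, 'city': 184}
{'name': 5, 'age': 24, 'tail': 178}
{'name': 5, 'age': 24, 'city': 184}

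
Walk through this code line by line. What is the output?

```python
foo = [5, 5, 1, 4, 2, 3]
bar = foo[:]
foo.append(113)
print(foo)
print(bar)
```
[5, 5, 1, 4, 2, 3, 113]
[5, 5, 1, 4, 2, 3]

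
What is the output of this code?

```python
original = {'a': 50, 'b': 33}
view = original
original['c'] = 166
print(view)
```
{'a': 50, 'b': 33, 'c': 166}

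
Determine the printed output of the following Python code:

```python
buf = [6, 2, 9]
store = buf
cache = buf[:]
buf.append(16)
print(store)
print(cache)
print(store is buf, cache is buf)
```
[6, 2, 9, 16]
[6, 2, 9]
True False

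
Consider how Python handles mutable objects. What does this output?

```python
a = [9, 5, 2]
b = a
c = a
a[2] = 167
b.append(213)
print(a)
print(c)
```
[9, 5, 167, 213]
[9, 5, 167, 213]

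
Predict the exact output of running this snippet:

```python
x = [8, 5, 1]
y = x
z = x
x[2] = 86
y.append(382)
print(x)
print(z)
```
[8, 5, 86, 382]
[8, 5, 86, 382]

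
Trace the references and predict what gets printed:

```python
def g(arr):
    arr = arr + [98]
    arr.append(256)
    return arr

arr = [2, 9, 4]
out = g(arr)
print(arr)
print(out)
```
[2, 9, 4]
[2, 9, 4, 98, 256]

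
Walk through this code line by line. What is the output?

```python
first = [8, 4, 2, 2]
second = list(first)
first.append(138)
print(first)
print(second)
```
[8, 4, 2, 2, 138]
[8, 4, 2, 2]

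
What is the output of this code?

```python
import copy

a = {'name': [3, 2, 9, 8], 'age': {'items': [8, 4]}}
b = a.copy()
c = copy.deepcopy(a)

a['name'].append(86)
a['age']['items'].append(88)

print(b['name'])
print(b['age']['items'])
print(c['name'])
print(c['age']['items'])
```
[3, 2, 9, 8, 86]
[8, 4, 88]
[3, 2, 9, 8]
[8, 4]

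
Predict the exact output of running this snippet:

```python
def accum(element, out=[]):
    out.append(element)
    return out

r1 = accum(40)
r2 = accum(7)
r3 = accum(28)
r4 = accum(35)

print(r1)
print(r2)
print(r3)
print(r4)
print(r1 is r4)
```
[40, 7, 28, 35]
[40, 7, 28, 35]
[40, 7, 28, 35]
[40, 7, 28, 35]
True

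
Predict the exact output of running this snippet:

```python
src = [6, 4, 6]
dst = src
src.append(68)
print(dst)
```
[6, 4, 6, 68]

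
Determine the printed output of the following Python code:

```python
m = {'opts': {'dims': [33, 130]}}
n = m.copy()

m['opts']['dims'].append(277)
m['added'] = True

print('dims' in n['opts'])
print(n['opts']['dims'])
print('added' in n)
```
True
[33, 130, 277]
False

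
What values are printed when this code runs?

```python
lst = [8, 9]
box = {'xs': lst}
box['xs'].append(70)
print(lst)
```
[8, 9, 70]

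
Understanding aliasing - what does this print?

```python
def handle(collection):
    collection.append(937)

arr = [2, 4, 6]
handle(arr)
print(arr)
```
[2, 4, 6, 937]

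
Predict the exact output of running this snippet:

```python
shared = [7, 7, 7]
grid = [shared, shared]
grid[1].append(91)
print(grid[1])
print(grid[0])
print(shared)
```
[7, 7, 7, 91]
[7, 7, 7, 91]
[7, 7, 7, 91]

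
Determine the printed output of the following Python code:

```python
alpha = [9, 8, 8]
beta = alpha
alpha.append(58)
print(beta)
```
[9, 8, 8, 58]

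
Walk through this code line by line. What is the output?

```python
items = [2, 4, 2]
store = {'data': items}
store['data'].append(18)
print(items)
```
[2, 4, 2, 18]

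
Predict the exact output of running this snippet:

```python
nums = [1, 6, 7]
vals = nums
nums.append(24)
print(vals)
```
[1, 6, 7, 24]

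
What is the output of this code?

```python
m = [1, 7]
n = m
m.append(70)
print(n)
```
[1, 7, 70]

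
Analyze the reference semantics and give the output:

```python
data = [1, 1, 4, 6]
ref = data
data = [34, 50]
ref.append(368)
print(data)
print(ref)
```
[34, 50]
[1, 1, 4, 6, 368]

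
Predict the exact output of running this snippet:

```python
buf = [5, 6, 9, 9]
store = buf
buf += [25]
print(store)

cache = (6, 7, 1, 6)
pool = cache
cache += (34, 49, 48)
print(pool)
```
[5, 6, 9, 9, 25]
(6, 7, 1, 6)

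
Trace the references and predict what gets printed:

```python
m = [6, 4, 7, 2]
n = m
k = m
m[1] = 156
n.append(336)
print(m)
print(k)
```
[6, 156, 7, 2, 336]
[6, 156, 7, 2, 336]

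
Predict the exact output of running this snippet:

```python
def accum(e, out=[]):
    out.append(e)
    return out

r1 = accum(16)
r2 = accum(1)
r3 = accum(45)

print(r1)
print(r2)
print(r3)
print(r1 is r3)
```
[16, 1, 45]
[16, 1, 45]
[16, 1, 45]
True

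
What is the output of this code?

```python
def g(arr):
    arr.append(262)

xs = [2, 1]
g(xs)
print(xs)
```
[2, 1, 262]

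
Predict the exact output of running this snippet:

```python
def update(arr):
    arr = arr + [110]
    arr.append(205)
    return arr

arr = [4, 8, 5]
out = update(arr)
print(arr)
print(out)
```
[4, 8, 5]
[4, 8, 5, 110, 205]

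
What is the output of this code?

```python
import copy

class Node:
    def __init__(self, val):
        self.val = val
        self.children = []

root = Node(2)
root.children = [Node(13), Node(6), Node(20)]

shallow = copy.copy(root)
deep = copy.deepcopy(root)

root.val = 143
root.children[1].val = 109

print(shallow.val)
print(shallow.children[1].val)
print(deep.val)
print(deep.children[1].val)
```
2
109
2
6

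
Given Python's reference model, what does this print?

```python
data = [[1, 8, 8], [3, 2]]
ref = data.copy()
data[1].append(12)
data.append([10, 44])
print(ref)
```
[[1, 8, 8], [3, 2, 12]]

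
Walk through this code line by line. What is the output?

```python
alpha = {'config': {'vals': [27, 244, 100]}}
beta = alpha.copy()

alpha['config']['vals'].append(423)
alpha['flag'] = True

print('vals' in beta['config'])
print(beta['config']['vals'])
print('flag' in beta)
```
True
[27, 244, 100, 423]
False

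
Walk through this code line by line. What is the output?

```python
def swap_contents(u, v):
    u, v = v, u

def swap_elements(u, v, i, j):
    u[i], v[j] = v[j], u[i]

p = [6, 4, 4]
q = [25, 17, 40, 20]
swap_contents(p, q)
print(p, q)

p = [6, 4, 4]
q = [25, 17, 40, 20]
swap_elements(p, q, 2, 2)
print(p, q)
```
[6, 4, 4] [25, 17, 40, 20]
[6, 4, 40] [25, 17, 4, 20]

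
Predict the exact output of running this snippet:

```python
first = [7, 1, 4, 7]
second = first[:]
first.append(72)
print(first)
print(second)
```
[7, 1, 4, 7, 72]
[7, 1, 4, 7]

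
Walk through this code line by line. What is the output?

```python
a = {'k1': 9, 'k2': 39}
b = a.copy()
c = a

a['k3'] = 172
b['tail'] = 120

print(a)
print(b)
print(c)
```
{'k1': 9, 'k2': 39, 'k3': 172}
{'k1': 9, 'k2': 39, 'tail': 120}
{'k1': 9, 'k2': 39, 'k3': 172}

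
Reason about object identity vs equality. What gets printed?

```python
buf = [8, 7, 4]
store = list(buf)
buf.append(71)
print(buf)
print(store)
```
[8, 7, 4, 71]
[8, 7, 4]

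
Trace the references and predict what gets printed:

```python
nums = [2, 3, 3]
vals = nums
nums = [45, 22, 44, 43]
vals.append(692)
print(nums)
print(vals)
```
[45, 22, 44, 43]
[2, 3, 3, 692]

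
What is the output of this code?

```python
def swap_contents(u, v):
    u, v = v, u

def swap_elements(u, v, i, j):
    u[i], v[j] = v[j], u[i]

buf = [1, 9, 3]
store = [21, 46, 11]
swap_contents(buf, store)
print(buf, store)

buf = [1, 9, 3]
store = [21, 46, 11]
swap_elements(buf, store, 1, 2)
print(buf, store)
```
[1, 9, 3] [21, 46, 11]
[1, 11, 3] [21, 46, 9]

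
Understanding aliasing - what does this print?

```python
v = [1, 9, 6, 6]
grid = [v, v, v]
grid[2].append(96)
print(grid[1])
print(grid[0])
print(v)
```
[1, 9, 6, 6, 96]
[1, 9, 6, 6, 96]
[1, 9, 6, 6, 96]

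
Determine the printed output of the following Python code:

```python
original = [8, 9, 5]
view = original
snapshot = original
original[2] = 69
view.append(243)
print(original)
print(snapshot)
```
[8, 9, 69, 243]
[8, 9, 69, 243]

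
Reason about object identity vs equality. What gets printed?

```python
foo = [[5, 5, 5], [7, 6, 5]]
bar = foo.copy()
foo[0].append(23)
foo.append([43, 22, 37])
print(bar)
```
[[5, 5, 5, 23], [7, 6, 5]]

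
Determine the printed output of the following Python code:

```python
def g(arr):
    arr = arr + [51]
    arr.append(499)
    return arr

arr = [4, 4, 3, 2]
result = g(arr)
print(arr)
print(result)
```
[4, 4, 3, 2]
[4, 4, 3, 2, 51, 499]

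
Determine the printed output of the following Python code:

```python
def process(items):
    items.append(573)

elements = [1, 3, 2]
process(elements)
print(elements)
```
[1, 3, 2, 573]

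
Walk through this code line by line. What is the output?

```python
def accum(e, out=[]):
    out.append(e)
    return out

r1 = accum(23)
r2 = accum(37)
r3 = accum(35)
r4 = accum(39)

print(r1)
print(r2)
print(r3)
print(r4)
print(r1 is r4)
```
[23, 37, 35, 39]
[23, 37, 35, 39]
[23, 37, 35, 39]
[23, 37, 35, 39]
True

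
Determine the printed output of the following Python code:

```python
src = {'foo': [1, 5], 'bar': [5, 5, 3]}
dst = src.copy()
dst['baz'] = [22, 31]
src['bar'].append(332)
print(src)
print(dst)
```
{'foo': [1, 5], 'bar': [5, 5, 3, 332]}
{'foo': [1, 5], 'bar': [5, 5, 3, 332], 'baz': [22, 31]}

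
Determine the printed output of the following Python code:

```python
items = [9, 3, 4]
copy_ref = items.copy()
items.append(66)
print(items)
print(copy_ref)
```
[9, 3, 4, 66]
[9, 3, 4]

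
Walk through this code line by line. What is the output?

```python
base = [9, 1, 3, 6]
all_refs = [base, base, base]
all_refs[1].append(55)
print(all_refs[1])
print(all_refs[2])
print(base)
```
[9, 1, 3, 6, 55]
[9, 1, 3, 6, 55]
[9, 1, 3, 6, 55]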